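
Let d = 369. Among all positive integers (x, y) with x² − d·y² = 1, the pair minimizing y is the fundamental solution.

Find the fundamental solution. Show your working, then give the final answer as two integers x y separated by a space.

[19; 4,1,3,2,7,4,7,2,3,1,4,38] for √369; ℓ=12 ⇒ convergent index 11
a_0=19:  p_0=19·1+0=19,  q_0=19·0+1=1
a_1=4:  p_1=4·19+1=77,  q_1=4·1+0=4
a_2=1:  p_2=1·77+19=96,  q_2=1·4+1=5
…
a_6=4:  p_6=4·6147+826=25414,  q_6=4·320+43=1323
…
a_9=3:  p_9=3·393504+184045=1364557,  q_9=3·20485+9581=71036
a_10=1:  p_10=1·1364557+393504=1758061,  q_10=1·71036+20485=91521
a_11=4:  p_11=4·1758061+1364557=8396801,  q_11=4·91521+71036=437120
(x₁, y₁) = (8396801, 437120);  8396801² − 369·437120² = 1 ✓

8396801 437120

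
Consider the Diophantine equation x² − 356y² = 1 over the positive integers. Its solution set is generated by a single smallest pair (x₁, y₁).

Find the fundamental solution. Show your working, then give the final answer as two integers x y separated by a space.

d=356: √d = [18; 1,6,1,1,2,…,6,1,36] (ℓ=14, even), read p_13/q_13
step 0: (18, 1)  from 18·(1,0) + (0,1)
step 1: (19, 1)  from 1·(18,1) + (1,0)
…
step 3: (151, 8)  from 1·(132,7) + (19,1)
step 4: (283, 15)  from 1·(151,8) + (132,7)
step 5: (717, 38)  from 2·(283,15) + (151,8)
step 6: (1000, 53)  from 1·(717,38) + (283,15)
step 7: (8717, 462)  from 8·(1000,53) + (717,38)
step 8: (9717, 515)  from 1·(8717,462) + (1000,53)
step 9: (28151, 1492)  from 2·(9717,515) + (8717,462)
…
step 12: (433982, 23001)  from 6·(66019,3499) + (37868,2007)
step 13: (500001, 26500)  from 1·(433982,23001) + (66019,3499)
→ (500001, 26500).  Check: 500001²=250001000001, 356·26500²=250001000000, difference 1.

500001 26500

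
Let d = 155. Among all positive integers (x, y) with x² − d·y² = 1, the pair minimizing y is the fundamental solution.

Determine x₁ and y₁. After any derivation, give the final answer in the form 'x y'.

[12; 2,4,2,24] for √155; ℓ=4 ⇒ convergent index 3
i=0: a=12 ⇒ p=12, q=1
i=1: a=2 ⇒ p=25, q=2
i=2: a=4 ⇒ p=112, q=9
i=3: a=2 ⇒ p=249, q=20
fundamental: x₁=249, y₁=20  (since 62001 − 155·400 = 1)

249 20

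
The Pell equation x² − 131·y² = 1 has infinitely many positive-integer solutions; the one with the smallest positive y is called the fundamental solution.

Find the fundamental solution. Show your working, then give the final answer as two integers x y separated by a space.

10610 927

d=131: √d = [11; 2,4,11,4,2,22] (ℓ=6, even), read p_5/q_5
k=0  a_k=11  p_k/q_k = 11/1
k=1  a_k=2  p_k/q_k = 23/2
…
k=4  a_k=4  p_k/q_k = 4727/413
k=5  a_k=2  p_k/q_k = 10610/927
→ (10610, 927).  Check: 10610²=112572100, 131·927²=112572099, difference 1.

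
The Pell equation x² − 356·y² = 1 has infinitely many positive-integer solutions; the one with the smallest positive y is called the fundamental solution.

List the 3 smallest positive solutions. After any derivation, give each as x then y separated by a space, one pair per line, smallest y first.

√356 = [18; 1,6,1,1,2,…,6,1,36, …], period ℓ=14 (even) → k=13
step 0: (18, 1)  from 18·(1,0) + (0,1)
…
step 3: (151, 8)  from 1·(132,7) + (19,1)
step 4: (283, 15)  from 1·(151,8) + (132,7)
step 5: (717, 38)  from 2·(283,15) + (151,8)
…
step 10: (37868, 2007)  from 1·(28151,1492) + (9717,515)
step 11: (66019, 3499)  from 1·(37868,2007) + (28151,1492)
step 12: (433982, 23001)  from 6·(66019,3499) + (37868,2007)
step 13: (500001, 26500)  from 1·(433982,23001) + (66019,3499)
fundamental: x₁=500001, y₁=26500  (since 250001000001 − 356·702250000 = 1)
(x_2, y_2) = (500001·500001 + 356·26500·26500, 500001·26500 + 26500·500001) = (500002000001, 26500053000)
(x_3, y_3) = (500001·500002000001 + 356·26500·26500053000, 500001·26500053000 + 26500·500002000001) = (500003000004500001, 26500106000079500)

500001 26500
500002000001 26500053000
500003000004500001 26500106000079500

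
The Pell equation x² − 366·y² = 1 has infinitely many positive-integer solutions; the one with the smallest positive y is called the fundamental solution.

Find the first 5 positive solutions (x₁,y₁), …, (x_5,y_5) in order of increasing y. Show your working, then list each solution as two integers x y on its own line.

907925 47458
1648655611249 86176609300
2993711291685588725 156483795997357542
5436130649005627630680001 284151100961715516031400
9871197838993875221878594227125 515975776681174635989620332458

d=366: √d = [19; 7,1,1,1,2,12,2,1,1,1,7,38] (ℓ=12, even), read p_11/q_11
step 0: (19, 1)  from 19·(1,0) + (0,1)
step 1: (134, 7)  from 7·(19,1) + (1,0)
…
step 3: (287, 15)  from 1·(153,8) + (134,7)
step 4: (440, 23)  from 1·(287,15) + (153,8)
step 5: (1167, 61)  from 2·(440,23) + (287,15)
step 6: (14444, 755)  from 12·(1167,61) + (440,23)
step 7: (30055, 1571)  from 2·(14444,755) + (1167,61)
step 8: (44499, 2326)  from 1·(30055,1571) + (14444,755)
step 9: (74554, 3897)  from 1·(44499,2326) + (30055,1571)
step 10: (119053, 6223)  from 1·(74554,3897) + (44499,2326)
step 11: (907925, 47458)  from 7·(119053,6223) + (74554,3897)
(x₁, y₁) = (907925, 47458);  907925² − 366·47458² = 1 ✓
k=2:  x_2 = 907925·907925+366·47458·47458 = 1648655611249,  y_2 = 907925·47458+47458·907925 = 86176609300
k=3:  x_3 = 907925·1648655611249+366·47458·86176609300 = 2993711291685588725,  y_3 = 907925·86176609300+47458·1648655611249 = 156483795997357542
k=4:  x_4 = 907925·2993711291685588725+366·47458·156483795997357542 = 5436130649005627630680001,  y_4 = 907925·156483795997357542+47458·2993711291685588725 = 284151100961715516031400
k=5:  x_5 = 907925·5436130649005627630680001+366·47458·284151100961715516031400 = 9871197838993875221878594227125,  y_5 = 907925·284151100961715516031400+47458·5436130649005627630680001 = 515975776681174635989620332458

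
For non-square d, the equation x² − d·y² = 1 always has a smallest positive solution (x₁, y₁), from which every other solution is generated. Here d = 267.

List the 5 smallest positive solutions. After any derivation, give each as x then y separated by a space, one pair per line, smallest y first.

√267 = [16; 2,1,15,1,2,32, …], period ℓ=6 (even) → k=5
step 0: (16, 1)  from 16·(1,0) + (0,1)
step 1: (33, 2)  from 2·(16,1) + (1,0)
step 2: (49, 3)  from 1·(33,2) + (16,1)
step 3: (768, 47)  from 15·(49,3) + (33,2)
step 4: (817, 50)  from 1·(768,47) + (49,3)
step 5: (2402, 147)  from 2·(817,50) + (768,47)
fundamental: x₁=2402, y₁=147  (since 5769604 − 267·21609 = 1)
k=2:  x_2 = 2402·2402+267·147·147 = 11539207,  y_2 = 2402·147+147·2402 = 706188
k=3:  x_3 = 2402·11539207+267·147·706188 = 55434348026,  y_3 = 2402·706188+147·11539207 = 3392527005
k=4:  x_4 = 2402·55434348026+267·147·3392527005 = 266306596377697,  y_4 = 2402·3392527005+147·55434348026 = 16297699025832
k=5:  x_5 = 2402·266306596377697+267·147·16297699025832 = 1279336833564108362,  y_5 = 2402·16297699025832+147·266306596377697 = 78294142727569923

2402 147
11539207 706188
55434348026 3392527005
266306596377697 16297699025832
1279336833564108362 78294142727569923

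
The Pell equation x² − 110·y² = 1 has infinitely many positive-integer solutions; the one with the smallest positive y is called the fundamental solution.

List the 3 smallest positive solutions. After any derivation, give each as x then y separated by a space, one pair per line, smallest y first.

21 2
881 84
36981 3526

√110 = [10; 2,20, …], period ℓ=2 (even) → k=1
i=0: a=10 ⇒ p=10, q=1
i=1: a=2 ⇒ p=21, q=2
(x₁, y₁) = (21, 2);  21² − 110·2² = 1 ✓
n=2: (21,2)∘(21,2) = (21·21+110·2·2, 21·2+2·21) = (881,84)
n=3: (881,84)∘(21,2) = (21·881+110·2·84, 21·84+2·881) = (36981,3526)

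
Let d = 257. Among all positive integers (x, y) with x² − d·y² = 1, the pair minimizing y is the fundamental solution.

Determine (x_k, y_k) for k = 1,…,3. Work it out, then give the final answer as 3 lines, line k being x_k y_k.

d=257: √d = [16; 32] (ℓ=1, odd), read p_1/q_1
k=0  a_k=16  p_k/q_k = 16/1
k=1  a_k=32  p_k/q_k = 513/32
fundamental: x₁=513, y₁=32  (since 263169 − 257·1024 = 1)
n=2: (513,32)∘(513,32) = (513·513+257·32·32, 513·32+32·513) = (526337,32832)
n=3: (526337,32832)∘(513,32) = (513·526337+257·32·32832, 513·32832+32·526337) = (540021249,33685600)

513 32
526337 32832
540021249 33685600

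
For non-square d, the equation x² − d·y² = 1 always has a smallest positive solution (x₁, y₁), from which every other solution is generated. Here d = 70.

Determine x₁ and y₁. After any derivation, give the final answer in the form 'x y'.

d=70: √d = [8; 2,1,2,1,2,16] (ℓ=6, even), read p_5/q_5
step 0: (8, 1)  from 8·(1,0) + (0,1)
step 1: (17, 2)  from 2·(8,1) + (1,0)
step 2: (25, 3)  from 1·(17,2) + (8,1)
…
step 4: (92, 11)  from 1·(67,8) + (25,3)
step 5: (251, 30)  from 2·(92,11) + (67,8)
fundamental: x₁=251, y₁=30  (since 63001 − 70·900 = 1)

251 30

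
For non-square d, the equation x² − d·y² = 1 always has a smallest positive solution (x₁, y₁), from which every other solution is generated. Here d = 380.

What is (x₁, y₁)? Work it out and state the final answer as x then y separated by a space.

d=380: √d = [19; 2,38] (ℓ=2, even), read p_1/q_1
i=0: a=19 ⇒ p=19, q=1
i=1: a=2 ⇒ p=39, q=2
fundamental: x₁=39, y₁=2  (since 1521 − 380·4 = 1)

39 2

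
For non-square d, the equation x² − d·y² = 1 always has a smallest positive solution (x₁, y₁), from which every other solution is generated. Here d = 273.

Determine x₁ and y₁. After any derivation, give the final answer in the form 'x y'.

√273 = [16; 1,1,10,1,1,32, …], period ℓ=6 (even) → k=5
step 0: (16, 1)  from 16·(1,0) + (0,1)
step 1: (17, 1)  from 1·(16,1) + (1,0)
…
step 4: (380, 23)  from 1·(347,21) + (33,2)
step 5: (727, 44)  from 1·(380,23) + (347,21)
(x₁, y₁) = (727, 44);  727² − 273·44² = 1 ✓

727 44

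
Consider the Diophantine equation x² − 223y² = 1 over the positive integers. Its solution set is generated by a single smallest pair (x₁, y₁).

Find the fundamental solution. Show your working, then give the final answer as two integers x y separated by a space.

224 15

√223 = [14; 1,13,1,28, …], period ℓ=4 (even) → k=3
i=0: a=14 ⇒ p=14, q=1
…
i=2: a=13 ⇒ p=209, q=14
i=3: a=1 ⇒ p=224, q=15
fundamental: x₁=224, y₁=15  (since 50176 − 223·225 = 1)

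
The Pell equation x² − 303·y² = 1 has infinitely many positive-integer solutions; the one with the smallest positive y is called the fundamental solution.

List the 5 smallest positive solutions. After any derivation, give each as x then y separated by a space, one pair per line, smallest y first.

√303 = [17; 2,2,5,2,2,34, …], period ℓ=6 (even) → k=5
k=0  a_k=17  p_k/q_k = 17/1
…
k=3  a_k=5  p_k/q_k = 470/27
k=4  a_k=2  p_k/q_k = 1027/59
k=5  a_k=2  p_k/q_k = 2524/145
(x₁, y₁) = (2524, 145);  2524² − 303·145² = 1 ✓
k=2:  x_2 = 2524·2524+303·145·145 = 12741151,  y_2 = 2524·145+145·2524 = 731960
k=3:  x_3 = 2524·12741151+303·145·731960 = 64317327724,  y_3 = 2524·731960+145·12741151 = 3694933935
k=4:  x_4 = 2524·64317327724+303·145·3694933935 = 324673857609601,  y_4 = 2524·3694933935+145·64317327724 = 18652025771920
k=5:  x_5 = 2524·324673857609601+303·145·18652025771920 = 1638953568895938124,  y_5 = 2524·18652025771920+145·324673857609601 = 94155422401718225

2524 145
12741151 731960
64317327724 3694933935
324673857609601 18652025771920
1638953568895938124 94155422401718225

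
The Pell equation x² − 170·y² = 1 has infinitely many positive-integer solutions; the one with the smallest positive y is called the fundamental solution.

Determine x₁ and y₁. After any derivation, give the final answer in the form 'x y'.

339 26

[13; 26] for √170; ℓ=1 ⇒ convergent index 1
i=0: a=13 ⇒ p=13, q=1
i=1: a=26 ⇒ p=339, q=26
fundamental: x₁=339, y₁=26  (since 114921 − 170·676 = 1)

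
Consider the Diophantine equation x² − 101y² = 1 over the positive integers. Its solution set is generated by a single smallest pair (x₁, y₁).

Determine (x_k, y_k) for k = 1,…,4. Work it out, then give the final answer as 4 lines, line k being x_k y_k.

d=101: √d = [10; 20] (ℓ=1, odd), read p_1/q_1
step 0: (10, 1)  from 10·(1,0) + (0,1)
step 1: (201, 20)  from 20·(10,1) + (1,0)
→ (201, 20).  Check: 201²=40401, 101·20²=40400, difference 1.
(x_2, y_2) = (201·201 + 101·20·20, 201·20 + 20·201) = (80801, 8040)
(x_3, y_3) = (201·80801 + 101·20·8040, 201·8040 + 20·80801) = (32481801, 3232060)
(x_4, y_4) = (201·32481801 + 101·20·3232060, 201·3232060 + 20·32481801) = (13057603201, 1299280080)

201 20
80801 8040
32481801 3232060
13057603201 1299280080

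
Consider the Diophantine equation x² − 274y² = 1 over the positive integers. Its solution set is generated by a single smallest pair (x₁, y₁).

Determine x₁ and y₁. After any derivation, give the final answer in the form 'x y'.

3959299 239190

√274 → a₀=16, period (1,1,4,4,1,1,32); ℓ=7 odd so k=13
k=0  a_k=16  p_k/q_k = 16/1
k=1  a_k=1  p_k/q_k = 17/1
k=2  a_k=1  p_k/q_k = 33/2
k=3  a_k=4  p_k/q_k = 149/9
k=4  a_k=4  p_k/q_k = 629/38
…
k=7  a_k=32  p_k/q_k = 45802/2767
…
k=10  a_k=4  p_k/q_k = 419253/25328
k=11  a_k=4  p_k/q_k = 1770023/106931
k=12  a_k=1  p_k/q_k = 2189276/132259
k=13  a_k=1  p_k/q_k = 3959299/239190
(x₁, y₁) = (3959299, 239190);  3959299² − 274·239190² = 1 ✓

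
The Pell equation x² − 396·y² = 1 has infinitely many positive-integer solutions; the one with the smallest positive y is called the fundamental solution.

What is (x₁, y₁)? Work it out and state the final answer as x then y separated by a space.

√396 → a₀=19, period (1,8,1,38); ℓ=4 even so k=3
a_0=19:  p_0=19·1+0=19,  q_0=19·0+1=1
…
a_2=8:  p_2=8·20+19=179,  q_2=8·1+1=9
a_3=1:  p_3=1·179+20=199,  q_3=1·9+1=10
(x₁, y₁) = (199, 10);  199² − 396·10² = 1 ✓

199 10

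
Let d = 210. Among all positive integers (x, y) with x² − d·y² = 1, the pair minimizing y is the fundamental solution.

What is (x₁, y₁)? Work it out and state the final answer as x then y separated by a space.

√210 = [14; 2,28, …], period ℓ=2 (even) → k=1
k=0  a_k=14  p_k/q_k = 14/1
k=1  a_k=2  p_k/q_k = 29/2
(x₁, y₁) = (29, 2);  29² − 210·2² = 1 ✓

29 2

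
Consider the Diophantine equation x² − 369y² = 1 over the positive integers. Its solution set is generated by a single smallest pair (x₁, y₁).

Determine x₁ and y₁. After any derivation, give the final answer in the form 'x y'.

8396801 437120

√369 = [19; 4,1,3,2,7,4,7,2,3,1,4,38, …], period ℓ=12 (even) → k=11
a_0=19:  p_0=19·1+0=19,  q_0=19·0+1=1
a_1=4:  p_1=4·19+1=77,  q_1=4·1+0=4
a_2=1:  p_2=1·77+19=96,  q_2=1·4+1=5
a_3=3:  p_3=3·96+77=365,  q_3=3·5+4=19
…
a_5=7:  p_5=7·826+365=6147,  q_5=7·43+19=320
…
a_7=7:  p_7=7·25414+6147=184045,  q_7=7·1323+320=9581
a_8=2:  p_8=2·184045+25414=393504,  q_8=2·9581+1323=20485
a_9=3:  p_9=3·393504+184045=1364557,  q_9=3·20485+9581=71036
a_10=1:  p_10=1·1364557+393504=1758061,  q_10=1·71036+20485=91521
a_11=4:  p_11=4·1758061+1364557=8396801,  q_11=4·91521+71036=437120
→ (8396801, 437120).  Check: 8396801²=70506267033601, 369·437120²=70506267033600, difference 1.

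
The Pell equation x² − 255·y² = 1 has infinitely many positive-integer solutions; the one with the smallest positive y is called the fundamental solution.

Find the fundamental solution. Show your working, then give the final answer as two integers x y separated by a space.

16 1

d=255: √d = [15; 1,30] (ℓ=2, even), read p_1/q_1
step 0: (15, 1)  from 15·(1,0) + (0,1)
step 1: (16, 1)  from 1·(15,1) + (1,0)
→ (16, 1).  Check: 16²=256, 255·1²=255, difference 1.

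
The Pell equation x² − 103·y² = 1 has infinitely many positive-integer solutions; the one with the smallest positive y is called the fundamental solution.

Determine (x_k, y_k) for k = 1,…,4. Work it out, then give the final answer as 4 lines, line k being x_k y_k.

227528 22419
103537981567 10201900464
47115579739725224 4642436017523565
21440227253936863550977 2112568364380001494176

[10; 6,1,2,1,1,9,1,1,2,1,6,20] for √103; ℓ=12 ⇒ convergent index 11
k=0  a_k=10  p_k/q_k = 10/1
k=1  a_k=6  p_k/q_k = 61/6
k=2  a_k=1  p_k/q_k = 71/7
…
k=4  a_k=1  p_k/q_k = 274/27
…
k=6  a_k=9  p_k/q_k = 4567/450
…
k=8  a_k=1  p_k/q_k = 9611/947
…
k=10  a_k=1  p_k/q_k = 33877/3338
k=11  a_k=6  p_k/q_k = 227528/22419
fundamental: x₁=227528, y₁=22419  (since 51768990784 − 103·502611561 = 1)
(x_2, y_2) = (227528·227528 + 103·22419·22419, 227528·22419 + 22419·227528) = (103537981567, 10201900464)
(x_3, y_3) = (227528·103537981567 + 103·22419·10201900464, 227528·10201900464 + 22419·103537981567) = (47115579739725224, 4642436017523565)
(x_4, y_4) = (227528·47115579739725224 + 103·22419·4642436017523565, 227528·4642436017523565 + 22419·47115579739725224) = (21440227253936863550977, 2112568364380001494176)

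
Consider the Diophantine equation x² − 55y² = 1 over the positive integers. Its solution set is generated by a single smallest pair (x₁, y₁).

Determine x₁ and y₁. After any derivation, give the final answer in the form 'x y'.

d=55: √d = [7; 2,2,2,14] (ℓ=4, even), read p_3/q_3
step 0: (7, 1)  from 7·(1,0) + (0,1)
step 1: (15, 2)  from 2·(7,1) + (1,0)
step 2: (37, 5)  from 2·(15,2) + (7,1)
step 3: (89, 12)  from 2·(37,5) + (15,2)
→ (89, 12).  Check: 89²=7921, 55·12²=7920, difference 1.

89 12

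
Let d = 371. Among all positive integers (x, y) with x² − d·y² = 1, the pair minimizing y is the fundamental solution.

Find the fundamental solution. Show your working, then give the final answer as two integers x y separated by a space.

1695 88

√371 = [19; 3,1,4,1,3,38, …], period ℓ=6 (even) → k=5
step 0: (19, 1)  from 19·(1,0) + (0,1)
…
step 3: (366, 19)  from 4·(77,4) + (58,3)
step 4: (443, 23)  from 1·(366,19) + (77,4)
step 5: (1695, 88)  from 3·(443,23) + (366,19)
→ (1695, 88).  Check: 1695²=2873025, 371·88²=2873024, difference 1.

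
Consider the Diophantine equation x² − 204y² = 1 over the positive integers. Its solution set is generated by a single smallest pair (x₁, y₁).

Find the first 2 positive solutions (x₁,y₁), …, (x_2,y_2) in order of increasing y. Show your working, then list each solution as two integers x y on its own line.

4999 350
49980001 3499300

d=204: √d = [14; 3,1,1,6,1,1,3,28] (ℓ=8, even), read p_7/q_7
k=0  a_k=14  p_k/q_k = 14/1
k=1  a_k=3  p_k/q_k = 43/3
k=2  a_k=1  p_k/q_k = 57/4
…
k=6  a_k=1  p_k/q_k = 1414/99
k=7  a_k=3  p_k/q_k = 4999/350
fundamental: x₁=4999, y₁=350  (since 24990001 − 204·122500 = 1)
n=2: (4999,350)∘(4999,350) = (4999·4999+204·350·350, 4999·350+350·4999) = (49980001,3499300)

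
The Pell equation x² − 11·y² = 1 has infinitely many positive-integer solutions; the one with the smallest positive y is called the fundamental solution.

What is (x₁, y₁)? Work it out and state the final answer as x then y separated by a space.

[3; 3,6] for √11; ℓ=2 ⇒ convergent index 1
a_0=3:  p_0=3·1+0=3,  q_0=3·0+1=1
a_1=3:  p_1=3·3+1=10,  q_1=3·1+0=3
fundamental: x₁=10, y₁=3  (since 100 − 11·9 = 1)

10 3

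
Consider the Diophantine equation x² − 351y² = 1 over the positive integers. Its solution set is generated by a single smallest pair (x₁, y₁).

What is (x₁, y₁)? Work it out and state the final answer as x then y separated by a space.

d=351: √d = [18; 1,2,1,3,2,2,2,3,1,2,1,36] (ℓ=12, even), read p_11/q_11
i=0: a=18 ⇒ p=18, q=1
…
i=2: a=2 ⇒ p=56, q=3
…
i=4: a=3 ⇒ p=281, q=15
i=5: a=2 ⇒ p=637, q=34
…
i=8: a=3 ⇒ p=12796, q=683
…
i=10: a=2 ⇒ p=45882, q=2449
i=11: a=1 ⇒ p=62425, q=3332
fundamental: x₁=62425, y₁=3332  (since 3896880625 − 351·11102224 = 1)

62425 3332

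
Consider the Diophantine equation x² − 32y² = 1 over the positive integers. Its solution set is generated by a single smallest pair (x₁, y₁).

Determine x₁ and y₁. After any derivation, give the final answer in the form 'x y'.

√32 = [5; 1,1,1,10, …], period ℓ=4 (even) → k=3
i=0: a=5 ⇒ p=5, q=1
i=1: a=1 ⇒ p=6, q=1
i=2: a=1 ⇒ p=11, q=2
i=3: a=1 ⇒ p=17, q=3
(x₁, y₁) = (17, 3);  17² − 32·3² = 1 ✓

17 3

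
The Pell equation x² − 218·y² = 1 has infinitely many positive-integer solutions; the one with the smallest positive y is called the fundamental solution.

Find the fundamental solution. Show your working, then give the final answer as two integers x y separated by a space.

126003 8534

√218 = [14; 1,3,3,1,28, …], period ℓ=5 (odd) → k=9
k=0  a_k=14  p_k/q_k = 14/1
k=1  a_k=1  p_k/q_k = 15/1
k=2  a_k=3  p_k/q_k = 59/4
…
k=4  a_k=1  p_k/q_k = 251/17
…
k=6  a_k=1  p_k/q_k = 7471/506
…
k=8  a_k=3  p_k/q_k = 96370/6527
k=9  a_k=1  p_k/q_k = 126003/8534
→ (126003, 8534).  Check: 126003²=15876756009, 218·8534²=15876756008, difference 1.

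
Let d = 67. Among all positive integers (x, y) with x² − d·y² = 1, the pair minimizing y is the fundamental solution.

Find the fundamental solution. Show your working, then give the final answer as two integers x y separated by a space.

48842 5967

√67 = [8; 5,2,1,1,7,1,1,2,5,16, …], period ℓ=10 (even) → k=9
k=0  a_k=8  p_k/q_k = 8/1
k=1  a_k=5  p_k/q_k = 41/5
k=2  a_k=2  p_k/q_k = 90/11
k=3  a_k=1  p_k/q_k = 131/16
k=4  a_k=1  p_k/q_k = 221/27
…
k=8  a_k=2  p_k/q_k = 9053/1106
k=9  a_k=5  p_k/q_k = 48842/5967
fundamental: x₁=48842, y₁=5967  (since 2385540964 − 67·35605089 = 1)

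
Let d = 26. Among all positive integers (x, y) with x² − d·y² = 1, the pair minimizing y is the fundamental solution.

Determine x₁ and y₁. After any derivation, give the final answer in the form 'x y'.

51 10

[5; 10] for √26; ℓ=1 ⇒ convergent index 1
i=0: a=5 ⇒ p=5, q=1
i=1: a=10 ⇒ p=51, q=10
(x₁, y₁) = (51, 10);  51² − 26·10² = 1 ✓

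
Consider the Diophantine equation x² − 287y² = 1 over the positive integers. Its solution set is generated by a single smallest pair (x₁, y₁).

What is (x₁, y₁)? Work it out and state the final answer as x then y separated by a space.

288 17

d=287: √d = [16; 1,15,1,32] (ℓ=4, even), read p_3/q_3
a_0=16:  p_0=16·1+0=16,  q_0=16·0+1=1
a_1=1:  p_1=1·16+1=17,  q_1=1·1+0=1
a_2=15:  p_2=15·17+16=271,  q_2=15·1+1=16
a_3=1:  p_3=1·271+17=288,  q_3=1·16+1=17
→ (288, 17).  Check: 288²=82944, 287·17²=82943, difference 1.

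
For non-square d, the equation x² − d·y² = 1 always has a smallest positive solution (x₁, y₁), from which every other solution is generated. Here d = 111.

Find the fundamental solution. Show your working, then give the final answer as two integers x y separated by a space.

d=111: √d = [10; 1,1,6,1,1,20] (ℓ=6, even), read p_5/q_5
k=0  a_k=10  p_k/q_k = 10/1
…
k=2  a_k=1  p_k/q_k = 21/2
k=3  a_k=6  p_k/q_k = 137/13
k=4  a_k=1  p_k/q_k = 158/15
k=5  a_k=1  p_k/q_k = 295/28
fundamental: x₁=295, y₁=28  (since 87025 − 111·784 = 1)

295 28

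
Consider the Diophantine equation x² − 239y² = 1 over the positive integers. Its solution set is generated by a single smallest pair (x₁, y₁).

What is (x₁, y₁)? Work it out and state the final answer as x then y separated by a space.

6195120 400729

√239 → a₀=15, period (2,5,1,2,4,15,4,2,1,5,2,30); ℓ=12 even so k=11
a_0=15:  p_0=15·1+0=15,  q_0=15·0+1=1
…
a_2=5:  p_2=5·31+15=170,  q_2=5·2+1=11
a_3=1:  p_3=1·170+31=201,  q_3=1·11+2=13
…
a_10=5:  p_10=5·500258+346141=2847431,  q_10=5·32359+22390=184185
a_11=2:  p_11=2·2847431+500258=6195120,  q_11=2·184185+32359=400729
(x₁, y₁) = (6195120, 400729);  6195120² − 239·400729² = 1 ✓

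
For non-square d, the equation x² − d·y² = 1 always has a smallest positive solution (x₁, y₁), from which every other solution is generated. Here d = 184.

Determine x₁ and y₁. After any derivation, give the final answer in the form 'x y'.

24335 1794

√184 → a₀=13, period (1,1,3,2,1,2,1,2,3,1,1,26); ℓ=12 even so k=11
i=0: a=13 ⇒ p=13, q=1
…
i=4: a=2 ⇒ p=217, q=16
i=5: a=1 ⇒ p=312, q=23
…
i=9: a=3 ⇒ p=10594, q=781
i=10: a=1 ⇒ p=13741, q=1013
i=11: a=1 ⇒ p=24335, q=1794
(x₁, y₁) = (24335, 1794);  24335² − 184·1794² = 1 ✓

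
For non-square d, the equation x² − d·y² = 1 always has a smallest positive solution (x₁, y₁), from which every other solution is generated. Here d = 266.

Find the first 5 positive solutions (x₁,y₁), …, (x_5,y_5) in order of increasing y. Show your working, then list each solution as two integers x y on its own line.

√266 → a₀=16, period (3,4,3,32); ℓ=4 even so k=3
a_0=16:  p_0=16·1+0=16,  q_0=16·0+1=1
a_1=3:  p_1=3·16+1=49,  q_1=3·1+0=3
a_2=4:  p_2=4·49+16=212,  q_2=4·3+1=13
a_3=3:  p_3=3·212+49=685,  q_3=3·13+3=42
→ (685, 42).  Check: 685²=469225, 266·42²=469224, difference 1.
(x_2, y_2) = (685·685 + 266·42·42, 685·42 + 42·685) = (938449, 57540)
(x_3, y_3) = (685·938449 + 266·42·57540, 685·57540 + 42·938449) = (1285674445, 78829758)
(x_4, y_4) = (685·1285674445 + 266·42·78829758, 685·78829758 + 42·1285674445) = (1761373051201, 107996710920)
(x_5, y_5) = (685·1761373051201 + 266·42·107996710920, 685·107996710920 + 42·1761373051201) = (2413079794470925, 147955415130642)

685 42
938449 57540
1285674445 78829758
1761373051201 107996710920
2413079794470925 147955415130642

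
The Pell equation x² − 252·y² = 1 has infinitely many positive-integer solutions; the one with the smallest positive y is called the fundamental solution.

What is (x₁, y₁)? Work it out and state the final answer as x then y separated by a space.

d=252: √d = [15; 1,6,1,30] (ℓ=4, even), read p_3/q_3
step 0: (15, 1)  from 15·(1,0) + (0,1)
step 1: (16, 1)  from 1·(15,1) + (1,0)
step 2: (111, 7)  from 6·(16,1) + (15,1)
step 3: (127, 8)  from 1·(111,7) + (16,1)
(x₁, y₁) = (127, 8);  127² − 252·8² = 1 ✓

127 8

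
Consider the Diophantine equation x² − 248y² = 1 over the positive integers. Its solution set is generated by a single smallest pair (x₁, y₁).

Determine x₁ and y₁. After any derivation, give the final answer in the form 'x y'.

d=248: √d = [15; 1,2,1,30] (ℓ=4, even), read p_3/q_3
i=0: a=15 ⇒ p=15, q=1
i=1: a=1 ⇒ p=16, q=1
i=2: a=2 ⇒ p=47, q=3
i=3: a=1 ⇒ p=63, q=4
(x₁, y₁) = (63, 4);  63² − 248·4² = 1 ✓

63 4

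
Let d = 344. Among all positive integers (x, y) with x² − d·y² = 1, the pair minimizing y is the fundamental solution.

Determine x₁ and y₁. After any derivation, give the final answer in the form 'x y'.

[18; 1,1,4,1,3,1,4,1,1,36] for √344; ℓ=10 ⇒ convergent index 9
a_0=18:  p_0=18·1+0=18,  q_0=18·0+1=1
…
a_2=1:  p_2=1·19+18=37,  q_2=1·1+1=2
a_3=4:  p_3=4·37+19=167,  q_3=4·2+1=9
a_4=1:  p_4=1·167+37=204,  q_4=1·9+2=11
a_5=3:  p_5=3·204+167=779,  q_5=3·11+9=42
a_6=1:  p_6=1·779+204=983,  q_6=1·42+11=53
…
a_8=1:  p_8=1·4711+983=5694,  q_8=1·254+53=307
a_9=1:  p_9=1·5694+4711=10405,  q_9=1·307+254=561
→ (10405, 561).  Check: 10405²=108264025, 344·561²=108264024, difference 1.

10405 561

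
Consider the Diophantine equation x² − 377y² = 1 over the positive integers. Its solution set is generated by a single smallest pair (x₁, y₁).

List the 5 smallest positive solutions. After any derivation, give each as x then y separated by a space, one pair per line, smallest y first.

233 12
108577 5592
50596649 2605860
23577929857 1214325168
10987264716713 565872922428

√377 → a₀=19, period (2,2,2,38); ℓ=4 even so k=3
k=0  a_k=19  p_k/q_k = 19/1
k=1  a_k=2  p_k/q_k = 39/2
k=2  a_k=2  p_k/q_k = 97/5
k=3  a_k=2  p_k/q_k = 233/12
fundamental: x₁=233, y₁=12  (since 54289 − 377·144 = 1)
k=2:  x_2 = 233·233+377·12·12 = 108577,  y_2 = 233·12+12·233 = 5592
k=3:  x_3 = 233·108577+377·12·5592 = 50596649,  y_3 = 233·5592+12·108577 = 2605860
k=4:  x_4 = 233·50596649+377·12·2605860 = 23577929857,  y_4 = 233·2605860+12·50596649 = 1214325168
k=5:  x_5 = 233·23577929857+377·12·1214325168 = 10987264716713,  y_5 = 233·1214325168+12·23577929857 = 565872922428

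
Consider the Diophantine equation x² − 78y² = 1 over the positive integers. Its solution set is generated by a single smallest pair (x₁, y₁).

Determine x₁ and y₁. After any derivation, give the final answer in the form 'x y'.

√78 = [8; 1,4,1,16, …], period ℓ=4 (even) → k=3
a_0=8:  p_0=8·1+0=8,  q_0=8·0+1=1
…
a_2=4:  p_2=4·9+8=44,  q_2=4·1+1=5
a_3=1:  p_3=1·44+9=53,  q_3=1·5+1=6
fundamental: x₁=53, y₁=6  (since 2809 − 78·36 = 1)

53 6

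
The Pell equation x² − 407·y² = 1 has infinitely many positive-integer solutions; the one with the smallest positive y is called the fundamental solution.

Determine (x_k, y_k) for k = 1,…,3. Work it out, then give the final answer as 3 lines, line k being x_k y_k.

√407 → a₀=20, period (5,1,2,1,5,40); ℓ=6 even so k=5
i=0: a=20 ⇒ p=20, q=1
i=1: a=5 ⇒ p=101, q=5
i=2: a=1 ⇒ p=121, q=6
i=3: a=2 ⇒ p=343, q=17
i=4: a=1 ⇒ p=464, q=23
i=5: a=5 ⇒ p=2663, q=132
→ (2663, 132).  Check: 2663²=7091569, 407·132²=7091568, difference 1.
n=2: (2663,132)∘(2663,132) = (2663·2663+407·132·132, 2663·132+132·2663) = (14183137,703032)
n=3: (14183137,703032)∘(2663,132) = (2663·14183137+407·132·703032, 2663·703032+132·14183137) = (75539384999,3744348300)

2663 132
14183137 703032
75539384999 3744348300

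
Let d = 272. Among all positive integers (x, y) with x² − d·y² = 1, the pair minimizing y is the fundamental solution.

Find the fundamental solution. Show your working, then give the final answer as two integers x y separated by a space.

√272 = [16; 2,32, …], period ℓ=2 (even) → k=1
k=0  a_k=16  p_k/q_k = 16/1
k=1  a_k=2  p_k/q_k = 33/2
fundamental: x₁=33, y₁=2  (since 1089 − 272·4 = 1)

33 2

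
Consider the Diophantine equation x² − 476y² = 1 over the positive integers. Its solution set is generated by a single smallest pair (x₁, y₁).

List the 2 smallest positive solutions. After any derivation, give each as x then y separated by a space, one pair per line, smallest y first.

[21; 1,4,2,10,2,4,1,42] for √476; ℓ=8 ⇒ convergent index 7
i=0: a=21 ⇒ p=21, q=1
…
i=3: a=2 ⇒ p=240, q=11
…
i=5: a=2 ⇒ p=5258, q=241
i=6: a=4 ⇒ p=23541, q=1079
i=7: a=1 ⇒ p=28799, q=1320
(x₁, y₁) = (28799, 1320);  28799² − 476·1320² = 1 ✓
n=2: (28799,1320)∘(28799,1320) = (28799·28799+476·1320·1320, 28799·1320+1320·28799) = (1658764801,76029360)

28799 1320
1658764801 76029360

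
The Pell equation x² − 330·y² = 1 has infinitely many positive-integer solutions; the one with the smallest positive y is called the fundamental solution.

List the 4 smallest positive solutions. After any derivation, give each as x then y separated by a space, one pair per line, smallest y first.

109 6
23761 1308
5179789 285138
1129170241 62158776

d=330: √d = [18; 6,36] (ℓ=2, even), read p_1/q_1
k=0  a_k=18  p_k/q_k = 18/1
k=1  a_k=6  p_k/q_k = 109/6
(x₁, y₁) = (109, 6);  109² − 330·6² = 1 ✓
k=2:  x_2 = 109·109+330·6·6 = 23761,  y_2 = 109·6+6·109 = 1308
k=3:  x_3 = 109·23761+330·6·1308 = 5179789,  y_3 = 109·1308+6·23761 = 285138
k=4:  x_4 = 109·5179789+330·6·285138 = 1129170241,  y_4 = 109·285138+6·5179789 = 62158776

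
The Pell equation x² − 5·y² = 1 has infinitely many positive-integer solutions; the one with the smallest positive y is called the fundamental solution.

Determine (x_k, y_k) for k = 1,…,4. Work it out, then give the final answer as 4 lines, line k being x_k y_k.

[2; 4] for √5; ℓ=1 ⇒ convergent index 1
step 0: (2, 1)  from 2·(1,0) + (0,1)
step 1: (9, 4)  from 4·(2,1) + (1,0)
→ (9, 4).  Check: 9²=81, 5·4²=80, difference 1.
k=2:  x_2 = 9·9+5·4·4 = 161,  y_2 = 9·4+4·9 = 72
k=3:  x_3 = 9·161+5·4·72 = 2889,  y_3 = 9·72+4·161 = 1292
k=4:  x_4 = 9·2889+5·4·1292 = 51841,  y_4 = 9·1292+4·2889 = 23184

9 4
161 72
2889 1292
51841 23184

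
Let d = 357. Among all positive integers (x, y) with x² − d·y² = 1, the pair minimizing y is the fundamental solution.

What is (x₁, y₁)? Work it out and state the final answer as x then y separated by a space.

3401 180

√357 → a₀=18, period (1,8,2,8,1,36); ℓ=6 even so k=5
k=0  a_k=18  p_k/q_k = 18/1
k=1  a_k=1  p_k/q_k = 19/1
…
k=3  a_k=2  p_k/q_k = 359/19
k=4  a_k=8  p_k/q_k = 3042/161
k=5  a_k=1  p_k/q_k = 3401/180
fundamental: x₁=3401, y₁=180  (since 11566801 − 357·32400 = 1)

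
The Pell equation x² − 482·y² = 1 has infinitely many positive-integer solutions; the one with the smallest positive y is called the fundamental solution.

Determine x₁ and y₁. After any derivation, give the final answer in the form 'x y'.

d=482: √d = [21; 1,20,1,42] (ℓ=4, even), read p_3/q_3
a_0=21:  p_0=21·1+0=21,  q_0=21·0+1=1
a_1=1:  p_1=1·21+1=22,  q_1=1·1+0=1
a_2=20:  p_2=20·22+21=461,  q_2=20·1+1=21
a_3=1:  p_3=1·461+22=483,  q_3=1·21+1=22
→ (483, 22).  Check: 483²=233289, 482·22²=233288, difference 1.

483 22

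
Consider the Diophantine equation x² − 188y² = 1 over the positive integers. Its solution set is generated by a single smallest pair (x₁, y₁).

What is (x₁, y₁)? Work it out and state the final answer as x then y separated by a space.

4607 336

√188 → a₀=13, period (1,2,2,6,2,2,1,26); ℓ=8 even so k=7
i=0: a=13 ⇒ p=13, q=1
i=1: a=1 ⇒ p=14, q=1
i=2: a=2 ⇒ p=41, q=3
…
i=4: a=6 ⇒ p=617, q=45
…
i=6: a=2 ⇒ p=3277, q=239
i=7: a=1 ⇒ p=4607, q=336
(x₁, y₁) = (4607, 336);  4607² − 188·336² = 1 ✓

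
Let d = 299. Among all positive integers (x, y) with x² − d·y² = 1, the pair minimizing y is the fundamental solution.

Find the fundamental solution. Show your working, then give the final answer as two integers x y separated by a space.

415 24

√299 → a₀=17, period (3,2,3,34); ℓ=4 even so k=3
k=0  a_k=17  p_k/q_k = 17/1
k=1  a_k=3  p_k/q_k = 52/3
k=2  a_k=2  p_k/q_k = 121/7
k=3  a_k=3  p_k/q_k = 415/24
→ (415, 24).  Check: 415²=172225, 299·24²=172224, difference 1.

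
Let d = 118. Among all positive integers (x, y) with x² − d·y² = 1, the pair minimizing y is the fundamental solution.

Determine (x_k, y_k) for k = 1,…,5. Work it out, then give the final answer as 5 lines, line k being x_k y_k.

√118 = [10; 1,6,3,2,10,2,3,6,1,20, …], period ℓ=10 (even) → k=9
k=0  a_k=10  p_k/q_k = 10/1
k=1  a_k=1  p_k/q_k = 11/1
k=2  a_k=6  p_k/q_k = 76/7
k=3  a_k=3  p_k/q_k = 239/22
…
k=7  a_k=3  p_k/q_k = 42115/3877
k=8  a_k=6  p_k/q_k = 264802/24377
k=9  a_k=1  p_k/q_k = 306917/28254
fundamental: x₁=306917, y₁=28254  (since 94198044889 − 118·798288516 = 1)
k=2:  x_2 = 306917·306917+118·28254·28254 = 188396089777,  y_2 = 306917·28254+28254·306917 = 17343265836
k=3:  x_3 = 306917·188396089777+118·28254·17343265836 = 115643925371868101,  y_3 = 306917·17343265836+28254·188396089777 = 10645886241146970
k=4:  x_4 = 306917·115643925371868101+118·28254·10645886241146970 = 70986173286526887819457,  y_4 = 306917·10645886241146970+28254·115643925371868101 = 6534806934930865917144
k=5:  x_5 = 306917·70986173286526887819457+118·28254·6534806934930865917144 = 43573726693046301732396700037,  y_5 = 306917·6534806934930865917144+28254·70986173286526887819457 = 4011286680085707263143023126

306917 28254
188396089777 17343265836
115643925371868101 10645886241146970
70986173286526887819457 6534806934930865917144
43573726693046301732396700037 4011286680085707263143023126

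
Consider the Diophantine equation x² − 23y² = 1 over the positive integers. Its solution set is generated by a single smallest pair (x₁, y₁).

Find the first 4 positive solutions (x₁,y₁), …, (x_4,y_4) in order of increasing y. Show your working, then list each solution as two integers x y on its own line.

d=23: √d = [4; 1,3,1,8] (ℓ=4, even), read p_3/q_3
a_0=4:  p_0=4·1+0=4,  q_0=4·0+1=1
…
a_2=3:  p_2=3·5+4=19,  q_2=3·1+1=4
a_3=1:  p_3=1·19+5=24,  q_3=1·4+1=5
(x₁, y₁) = (24, 5);  24² − 23·5² = 1 ✓
k=2:  x_2 = 24·24+23·5·5 = 1151,  y_2 = 24·5+5·24 = 240
k=3:  x_3 = 24·1151+23·5·240 = 55224,  y_3 = 24·240+5·1151 = 11515
k=4:  x_4 = 24·55224+23·5·11515 = 2649601,  y_4 = 24·11515+5·55224 = 552480

24 5
1151 240
55224 11515
2649601 552480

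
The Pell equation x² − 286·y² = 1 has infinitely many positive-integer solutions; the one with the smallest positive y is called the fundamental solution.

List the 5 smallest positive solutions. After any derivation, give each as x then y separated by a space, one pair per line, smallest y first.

561835 33222
631317134449 37330564740
709392124465745995 41947235681362578
797122648497793485067201 47134850318039357456520
895702806436806213240996001675 52964017256829337557486465822

√286 → a₀=16, period (1,10,3,3,2,3,3,10,1,32); ℓ=10 even so k=9
k=0  a_k=16  p_k/q_k = 16/1
…
k=2  a_k=10  p_k/q_k = 186/11
…
k=5  a_k=2  p_k/q_k = 4397/260
k=6  a_k=3  p_k/q_k = 15102/893
k=7  a_k=3  p_k/q_k = 49703/2939
k=8  a_k=10  p_k/q_k = 512132/30283
k=9  a_k=1  p_k/q_k = 561835/33222
→ (561835, 33222).  Check: 561835²=315658567225, 286·33222²=315658567224, difference 1.
(561835+33222√286)^2 = 631317134449 + 37330564740√286
(561835+33222√286)^3 = 709392124465745995 + 41947235681362578√286
(561835+33222√286)^4 = 797122648497793485067201 + 47134850318039357456520√286
(561835+33222√286)^5 = 895702806436806213240996001675 + 52964017256829337557486465822√286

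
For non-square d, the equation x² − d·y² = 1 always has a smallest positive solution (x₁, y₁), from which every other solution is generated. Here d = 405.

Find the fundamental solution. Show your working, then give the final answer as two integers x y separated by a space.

√405 = [20; 8,40, …], period ℓ=2 (even) → k=1
k=0  a_k=20  p_k/q_k = 20/1
k=1  a_k=8  p_k/q_k = 161/8
fundamental: x₁=161, y₁=8  (since 25921 − 405·64 = 1)

161 8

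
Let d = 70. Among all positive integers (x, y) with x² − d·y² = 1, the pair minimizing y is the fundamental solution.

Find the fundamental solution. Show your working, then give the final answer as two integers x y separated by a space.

[8; 2,1,2,1,2,16] for √70; ℓ=6 ⇒ convergent index 5
a_0=8:  p_0=8·1+0=8,  q_0=8·0+1=1
a_1=2:  p_1=2·8+1=17,  q_1=2·1+0=2
…
a_3=2:  p_3=2·25+17=67,  q_3=2·3+2=8
a_4=1:  p_4=1·67+25=92,  q_4=1·8+3=11
a_5=2:  p_5=2·92+67=251,  q_5=2·11+8=30
→ (251, 30).  Check: 251²=63001, 70·30²=63000, difference 1.

251 30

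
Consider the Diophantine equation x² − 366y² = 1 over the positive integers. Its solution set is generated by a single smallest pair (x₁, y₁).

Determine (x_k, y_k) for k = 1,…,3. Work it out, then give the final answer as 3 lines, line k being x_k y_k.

√366 = [19; 7,1,1,1,2,12,2,1,1,1,7,38, …], period ℓ=12 (even) → k=11
k=0  a_k=19  p_k/q_k = 19/1
…
k=3  a_k=1  p_k/q_k = 287/15
k=4  a_k=1  p_k/q_k = 440/23
…
k=7  a_k=2  p_k/q_k = 30055/1571
…
k=10  a_k=1  p_k/q_k = 119053/6223
k=11  a_k=7  p_k/q_k = 907925/47458
(x₁, y₁) = (907925, 47458);  907925² − 366·47458² = 1 ✓
(x_2, y_2) = (907925·907925 + 366·47458·47458, 907925·47458 + 47458·907925) = (1648655611249, 86176609300)
(x_3, y_3) = (907925·1648655611249 + 366·47458·86176609300, 907925·86176609300 + 47458·1648655611249) = (2993711291685588725, 156483795997357542)

907925 47458
1648655611249 86176609300
2993711291685588725 156483795997357542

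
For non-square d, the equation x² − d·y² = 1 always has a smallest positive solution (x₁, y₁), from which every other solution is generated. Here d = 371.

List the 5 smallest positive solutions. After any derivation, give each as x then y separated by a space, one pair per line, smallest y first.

√371 → a₀=19, period (3,1,4,1,3,38); ℓ=6 even so k=5
i=0: a=19 ⇒ p=19, q=1
i=1: a=3 ⇒ p=58, q=3
…
i=4: a=1 ⇒ p=443, q=23
i=5: a=3 ⇒ p=1695, q=88
→ (1695, 88).  Check: 1695²=2873025, 371·88²=2873024, difference 1.
(x_2, y_2) = (1695·1695 + 371·88·88, 1695·88 + 88·1695) = (5746049, 298320)
(x_3, y_3) = (1695·5746049 + 371·88·298320, 1695·298320 + 88·5746049) = (19479104415, 1011304712)
(x_4, y_4) = (1695·19479104415 + 371·88·1011304712, 1695·1011304712 + 88·19479104415) = (66034158220801, 3428322675360)
(x_5, y_5) = (1695·66034158220801 + 371·88·3428322675360, 1695·3428322675360 + 88·66034158220801) = (223855776889410975, 11622012858165688)

1695 88
5746049 298320
19479104415 1011304712
66034158220801 3428322675360
223855776889410975 11622012858165688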